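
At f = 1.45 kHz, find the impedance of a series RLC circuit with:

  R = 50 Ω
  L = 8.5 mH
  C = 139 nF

Step 1 — Angular frequency: ω = 2π·f = 2π·1450 = 9111 rad/s.
Step 2 — Component impedances:
  R: Z = R = 50 Ω
  L: Z = jωL = j·9111·0.0085 = 0 + j77.44 Ω
  C: Z = 1/(jωC) = -j/(ω·C) = 0 - j789.7 Ω
Step 3 — Series combination: Z_total = R + L + C = 50 - j712.2 Ω = 714∠-86.0° Ω.

Z = 50 - j712.2 Ω = 714∠-86.0° Ω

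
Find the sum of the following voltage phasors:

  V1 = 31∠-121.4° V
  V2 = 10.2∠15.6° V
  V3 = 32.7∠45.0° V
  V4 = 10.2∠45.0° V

Step 1 — Convert each phasor to rectangular form:
  V1 = 31·(cos(-121.4°) + j·sin(-121.4°)) = -16.15 - j26.46 V
  V2 = 10.2·(cos(15.6°) + j·sin(15.6°)) = 9.824 + j2.743 V
  V3 = 32.7·(cos(45.0°) + j·sin(45.0°)) = 23.12 + j23.12 V
  V4 = 10.2·(cos(45.0°) + j·sin(45.0°)) = 7.212 + j7.212 V
Step 2 — Sum components: V_total = 24.01 + j6.618 V.
Step 3 — Convert to polar: |V_total| = 24.9 V, ∠V_total = 15.4°.

V_total = 24.9∠15.4° V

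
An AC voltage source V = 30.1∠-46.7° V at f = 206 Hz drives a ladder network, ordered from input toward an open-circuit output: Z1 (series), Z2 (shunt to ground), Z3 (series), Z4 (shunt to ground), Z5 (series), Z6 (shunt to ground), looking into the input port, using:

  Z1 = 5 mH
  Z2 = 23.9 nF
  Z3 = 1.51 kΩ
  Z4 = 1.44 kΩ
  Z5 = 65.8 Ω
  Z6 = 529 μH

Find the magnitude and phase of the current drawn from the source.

Step 1 — Angular frequency: ω = 2π·f = 2π·206 = 1294 rad/s.
Step 2 — Component impedances:
  Z1: Z = jωL = j·1294·0.005 = 0 + j6.472 Ω
  Z2: Z = 1/(jωC) = -j/(ω·C) = 0 - j3.233e+04 Ω
  Z3: Z = R = 1510 Ω
  Z4: Z = R = 1440 Ω
  Z5: Z = R = 65.8 Ω
  Z6: Z = jωL = j·1294·0.000529 = 0 + j0.6847 Ω
Step 3 — Ladder network (open output): work backward from the far end, alternating series and parallel combinations. Z_in = 1569 - j69.26 Ω = 1571∠-2.5° Ω.
Step 4 — Source phasor: V = 30.1∠-46.7° V = 20.64 - j21.91 V.
Step 5 — Ohm's law: I = V / Z_total = (20.64 - j21.91) / (1569 - j69.26) = 0.01374 - j0.01335 A.
Step 6 — Convert to polar: |I| = 0.01916 A, ∠I = -44.2°.

I = 0.01916∠-44.2° A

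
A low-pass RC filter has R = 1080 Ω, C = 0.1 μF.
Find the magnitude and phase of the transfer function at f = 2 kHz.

Step 1 — Angular frequency: ω = 2π·2000 = 1.257e+04 rad/s.
Step 2 — Transfer function: H(jω) = 1/(1 + jωRC).
Step 3 — Denominator: 1 + jωRC = 1 + j·1.257e+04·1080·1e-07 = 1 + j1.357.
Step 4 — H = 0.3519 - j0.4776.
Step 5 — Magnitude: |H| = 0.5932 (-4.5 dB); phase: φ = -53.6°.

|H| = 0.5932 (-4.5 dB), φ = -53.6°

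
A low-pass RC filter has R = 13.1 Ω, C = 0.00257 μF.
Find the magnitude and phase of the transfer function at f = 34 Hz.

Step 1 — Angular frequency: ω = 2π·34 = 213.6 rad/s.
Step 2 — Transfer function: H(jω) = 1/(1 + jωRC).
Step 3 — Denominator: 1 + jωRC = 1 + j·213.6·13.1·2.57e-09 = 1 + j7.192e-06.
Step 4 — H = 1 - j7.192e-06.
Step 5 — Magnitude: |H| = 1 (-0.0 dB); phase: φ = -0.0°.

|H| = 1 (-0.0 dB), φ = -0.0°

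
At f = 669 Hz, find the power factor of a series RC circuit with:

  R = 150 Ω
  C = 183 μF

Step 1 — Angular frequency: ω = 2π·f = 2π·669 = 4203 rad/s.
Step 2 — Component impedances:
  R: Z = R = 150 Ω
  C: Z = 1/(jωC) = -j/(ω·C) = 0 - j1.3 Ω
Step 3 — Series combination: Z_total = R + C = 150 - j1.3 Ω = 150∠-0.5° Ω.
Step 4 — Power factor: PF = cos(φ) = Re(Z)/|Z| = 150/150 = 1.
Step 5 — Type: Im(Z) = -1.3 ⇒ leading (phase φ = -0.5°).

PF = 1 (leading, φ = -0.5°)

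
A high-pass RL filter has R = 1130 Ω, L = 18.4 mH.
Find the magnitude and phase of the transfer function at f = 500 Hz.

Step 1 — Angular frequency: ω = 2π·500 = 3142 rad/s.
Step 2 — Transfer function: H(jω) = jωL/(R + jωL).
Step 3 — Numerator jωL = j·57.81; denominator R + jωL = 1130 + j57.81.
Step 4 — H = 0.00261 + j0.05102.
Step 5 — Magnitude: |H| = 0.05109 (-25.8 dB); phase: φ = 87.1°.

|H| = 0.05109 (-25.8 dB), φ = 87.1°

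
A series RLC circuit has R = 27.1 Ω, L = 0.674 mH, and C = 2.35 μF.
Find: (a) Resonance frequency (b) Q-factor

Step 1 — Resonance condition Im(Z)=0 gives ω₀ = 1/√(LC).
Step 2 — ω₀ = 1/√(0.000674·2.35e-06) = 2.513e+04 rad/s.
Step 3 — f₀ = ω₀/(2π) = 3999 Hz.
Step 4 — Series Q: Q = ω₀L/R = 2.513e+04·0.000674/27.1 = 0.6249.

(a) f₀ = 3999 Hz  (b) Q = 0.6249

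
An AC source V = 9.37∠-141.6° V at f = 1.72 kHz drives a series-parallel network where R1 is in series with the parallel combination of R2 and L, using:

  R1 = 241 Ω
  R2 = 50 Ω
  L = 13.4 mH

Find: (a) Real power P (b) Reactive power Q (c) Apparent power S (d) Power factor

Step 1 — Angular frequency: ω = 2π·f = 2π·1720 = 1.081e+04 rad/s.
Step 2 — Component impedances:
  R1: Z = R = 241 Ω
  R2: Z = R = 50 Ω
  L: Z = jωL = j·1.081e+04·0.0134 = 0 + j144.8 Ω
Step 3 — Parallel branch: R2 || L = 1/(1/R2 + 1/L) = 44.67 + j15.42 Ω.
Step 4 — Series with R1: Z_total = R1 + (R2 || L) = 285.7 + j15.42 Ω = 286.1∠3.1° Ω.
Step 5 — Source phasor: V = 9.37∠-141.6° V = -7.343 - j5.82 V.
Step 6 — Current: I = V / Z = -0.02673 - j0.01893 A = 0.03275∠-144.7° A.
Step 7 — Complex power: S = V·I* = 0.3064 + j0.01655 VA.
Step 8 — Real power: P = Re(S) = 0.3064 W.
Step 9 — Reactive power: Q = Im(S) = 0.01655 VAR.
Step 10 — Apparent power: |S| = 0.3069 VA.
Step 11 — Power factor: PF = P/|S| = 0.9985 (lagging).

(a) P = 0.3064 W  (b) Q = 0.01655 VAR  (c) S = 0.3069 VA  (d) PF = 0.9985 (lagging)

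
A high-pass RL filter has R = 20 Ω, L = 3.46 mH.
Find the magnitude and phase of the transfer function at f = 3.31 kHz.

Step 1 — Angular frequency: ω = 2π·3310 = 2.08e+04 rad/s.
Step 2 — Transfer function: H(jω) = jωL/(R + jωL).
Step 3 — Numerator jωL = j·71.96; denominator R + jωL = 20 + j71.96.
Step 4 — H = 0.9283 + j0.258.
Step 5 — Magnitude: |H| = 0.9635 (-0.3 dB); phase: φ = 15.5°.

|H| = 0.9635 (-0.3 dB), φ = 15.5°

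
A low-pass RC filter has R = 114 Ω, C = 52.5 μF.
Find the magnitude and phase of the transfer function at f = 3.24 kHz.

Step 1 — Angular frequency: ω = 2π·3240 = 2.036e+04 rad/s.
Step 2 — Transfer function: H(jω) = 1/(1 + jωRC).
Step 3 — Denominator: 1 + jωRC = 1 + j·2.036e+04·114·5.25e-05 = 1 + j121.8.
Step 4 — H = 6.736e-05 - j0.008207.
Step 5 — Magnitude: |H| = 0.008207 (-41.7 dB); phase: φ = -89.5°.

|H| = 0.008207 (-41.7 dB), φ = -89.5°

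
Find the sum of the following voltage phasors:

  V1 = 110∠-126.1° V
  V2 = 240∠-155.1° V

Step 1 — Convert each phasor to rectangular form:
  V1 = 110·(cos(-126.1°) + j·sin(-126.1°)) = -64.81 - j88.88 V
  V2 = 240·(cos(-155.1°) + j·sin(-155.1°)) = -217.7 - j101 V
Step 2 — Sum components: V_total = -282.5 - j189.9 V.
Step 3 — Convert to polar: |V_total| = 340.4 V, ∠V_total = -146.1°.

V_total = 340.4∠-146.1° V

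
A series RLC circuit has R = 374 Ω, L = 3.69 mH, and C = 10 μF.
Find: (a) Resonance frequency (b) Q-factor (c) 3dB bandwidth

Step 1 — Resonance: ω₀ = 1/√(LC) = 1/√(0.00369·1e-05) = 5206 rad/s.
Step 2 — f₀ = ω₀/(2π) = 828.5 Hz.
Step 3 — Series Q: Q = ω₀L/R = 5206·0.00369/374 = 0.05136.
Step 4 — Bandwidth: Δω = ω₀/Q = 1.014e+05 rad/s; BW = Δω/(2π) = 1.613e+04 Hz.

(a) f₀ = 828.5 Hz  (b) Q = 0.05136  (c) BW = 1.613e+04 Hz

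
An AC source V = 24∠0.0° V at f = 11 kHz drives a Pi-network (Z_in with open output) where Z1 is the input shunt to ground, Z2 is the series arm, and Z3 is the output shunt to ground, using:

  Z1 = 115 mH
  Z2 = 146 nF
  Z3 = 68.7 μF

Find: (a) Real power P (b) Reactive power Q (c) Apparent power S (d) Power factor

Step 1 — Angular frequency: ω = 2π·f = 2π·1.1e+04 = 6.912e+04 rad/s.
Step 2 — Component impedances:
  Z1: Z = jωL = j·6.912e+04·0.115 = 0 + j7948 Ω
  Z2: Z = 1/(jωC) = -j/(ω·C) = 0 - j99.1 Ω
  Z3: Z = 1/(jωC) = -j/(ω·C) = 0 - j0.2106 Ω
Step 3 — With open output, the series arm Z2 and the output shunt Z3 appear in series to ground: Z2 + Z3 = 0 - j99.31 Ω.
Step 4 — Parallel with input shunt Z1: Z_in = Z1 || (Z2 + Z3) = 0 - j100.6 Ω = 100.6∠-90.0° Ω.
Step 5 — Source phasor: V = 24∠0.0° V = 24 V.
Step 6 — Current: I = V / Z = 0 + j0.2386 A = 0.2386∠90.0° A.
Step 7 — Complex power: S = V·I* = 0 - j5.728 VA.
Step 8 — Real power: P = Re(S) = 0 W.
Step 9 — Reactive power: Q = Im(S) = -5.728 VAR.
Step 10 — Apparent power: |S| = 5.728 VA.
Step 11 — Power factor: PF = P/|S| = 0 (leading).

(a) P = 0 W  (b) Q = -5.728 VAR  (c) S = 5.728 VA  (d) PF = 0 (leading)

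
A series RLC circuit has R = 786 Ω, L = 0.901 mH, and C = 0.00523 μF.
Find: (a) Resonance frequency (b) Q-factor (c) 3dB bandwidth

Step 1 — Resonance condition Im(Z)=0 gives ω₀ = 1/√(LC).
Step 2 — ω₀ = 1/√(0.000901·5.23e-09) = 4.607e+05 rad/s.
Step 3 — f₀ = ω₀/(2π) = 7.332e+04 Hz.
Step 4 — Series Q: Q = ω₀L/R = 4.607e+05·0.000901/786 = 0.5281.
Step 5 — 3dB bandwidth: Δω = ω₀/Q = 8.724e+05 rad/s; BW = Δω/(2π) = 1.388e+05 Hz.

(a) f₀ = 7.332e+04 Hz  (b) Q = 0.5281  (c) BW = 1.388e+05 Hz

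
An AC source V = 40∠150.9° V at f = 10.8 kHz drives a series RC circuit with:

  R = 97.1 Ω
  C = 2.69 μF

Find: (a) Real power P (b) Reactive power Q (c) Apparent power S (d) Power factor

Step 1 — Angular frequency: ω = 2π·f = 2π·1.08e+04 = 6.786e+04 rad/s.
Step 2 — Component impedances:
  R: Z = R = 97.1 Ω
  C: Z = 1/(jωC) = -j/(ω·C) = 0 - j5.478 Ω
Step 3 — Series combination: Z_total = R + C = 97.1 - j5.478 Ω = 97.25∠-3.2° Ω.
Step 4 — Source phasor: V = 40∠150.9° V = -34.95 + j19.45 V.
Step 5 — Current: I = V / Z = -0.3701 + j0.1795 A = 0.4113∠154.1° A.
Step 6 — Complex power: S = V·I* = 16.43 - j0.9267 VA.
Step 7 — Real power: P = Re(S) = 16.43 W.
Step 8 — Reactive power: Q = Im(S) = -0.9267 VAR.
Step 9 — Apparent power: |S| = 16.45 VA.
Step 10 — Power factor: PF = P/|S| = 0.9984 (leading).

(a) P = 16.43 W  (b) Q = -0.9267 VAR  (c) S = 16.45 VA  (d) PF = 0.9984 (leading)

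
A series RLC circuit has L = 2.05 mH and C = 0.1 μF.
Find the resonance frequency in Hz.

Step 1 — Resonance condition Im(Z)=0 gives ω₀ = 1/√(LC).
Step 2 — ω₀ = 1/√(0.00205·1e-07) = 6.984e+04 rad/s.
Step 3 — f₀ = ω₀/(2π) = 1.112e+04 Hz.

f₀ = 1.112e+04 Hz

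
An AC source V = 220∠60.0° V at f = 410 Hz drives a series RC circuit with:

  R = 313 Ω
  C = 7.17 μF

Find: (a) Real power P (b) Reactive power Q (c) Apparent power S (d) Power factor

Step 1 — Angular frequency: ω = 2π·f = 2π·410 = 2576 rad/s.
Step 2 — Component impedances:
  R: Z = R = 313 Ω
  C: Z = 1/(jωC) = -j/(ω·C) = 0 - j54.14 Ω
Step 3 — Series combination: Z_total = R + C = 313 - j54.14 Ω = 317.6∠-9.8° Ω.
Step 4 — Source phasor: V = 220∠60.0° V = 110 + j190.5 V.
Step 5 — Current: I = V / Z = 0.239 + j0.65 A = 0.6926∠69.8° A.
Step 6 — Complex power: S = V·I* = 150.1 - j25.97 VA.
Step 7 — Real power: P = Re(S) = 150.1 W.
Step 8 — Reactive power: Q = Im(S) = -25.97 VAR.
Step 9 — Apparent power: |S| = 152.4 VA.
Step 10 — Power factor: PF = P/|S| = 0.9854 (leading).

(a) P = 150.1 W  (b) Q = -25.97 VAR  (c) S = 152.4 VA  (d) PF = 0.9854 (leading)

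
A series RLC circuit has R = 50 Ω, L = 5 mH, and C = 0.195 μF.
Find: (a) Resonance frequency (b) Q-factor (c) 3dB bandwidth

Step 1 — Resonance: ω₀ = 1/√(LC) = 1/√(0.005·1.95e-07) = 3.203e+04 rad/s.
Step 2 — f₀ = ω₀/(2π) = 5097 Hz.
Step 3 — Series Q: Q = ω₀L/R = 3.203e+04·0.005/50 = 3.203.
Step 4 — Bandwidth: Δω = ω₀/Q = 1e+04 rad/s; BW = Δω/(2π) = 1592 Hz.

(a) f₀ = 5097 Hz  (b) Q = 3.203  (c) BW = 1592 Hz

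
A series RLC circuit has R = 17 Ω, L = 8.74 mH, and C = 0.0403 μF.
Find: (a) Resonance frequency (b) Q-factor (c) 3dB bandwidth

Step 1 — Resonance condition Im(Z)=0 gives ω₀ = 1/√(LC).
Step 2 — ω₀ = 1/√(0.00874·4.03e-08) = 5.328e+04 rad/s.
Step 3 — f₀ = ω₀/(2π) = 8480 Hz.
Step 4 — Series Q: Q = ω₀L/R = 5.328e+04·0.00874/17 = 27.39.
Step 5 — 3dB bandwidth: Δω = ω₀/Q = 1945 rad/s; BW = Δω/(2π) = 309.6 Hz.

(a) f₀ = 8480 Hz  (b) Q = 27.39  (c) BW = 309.6 Hz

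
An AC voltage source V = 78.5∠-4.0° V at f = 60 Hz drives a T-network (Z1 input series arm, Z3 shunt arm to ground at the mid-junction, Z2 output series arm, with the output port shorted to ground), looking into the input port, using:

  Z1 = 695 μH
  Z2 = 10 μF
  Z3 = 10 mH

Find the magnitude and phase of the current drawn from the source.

Step 1 — Angular frequency: ω = 2π·f = 2π·60 = 377 rad/s.
Step 2 — Component impedances:
  Z1: Z = jωL = j·377·0.000695 = 0 + j0.262 Ω
  Z2: Z = 1/(jωC) = -j/(ω·C) = 0 - j265.3 Ω
  Z3: Z = jωL = j·377·0.01 = 0 + j3.77 Ω
Step 3 — With the output port shorted to ground, the output series arm Z2 runs from the junction to ground; the shunt arm Z3 also runs from the junction to ground. They appear in parallel: Z3 || Z2 = 0 + j3.824 Ω.
Step 4 — Series with input arm Z1: Z_in = Z1 + (Z3 || Z2) = 0 + j4.086 Ω = 4.086∠90.0° Ω.
Step 5 — Source phasor: V = 78.5∠-4.0° V = 78.31 - j5.476 V.
Step 6 — Ohm's law: I = V / Z_total = (78.31 - j5.476) / (0 + j4.086) = -1.34 - j19.16 A.
Step 7 — Convert to polar: |I| = 19.21 A, ∠I = -94.0°.

I = 19.21∠-94.0° A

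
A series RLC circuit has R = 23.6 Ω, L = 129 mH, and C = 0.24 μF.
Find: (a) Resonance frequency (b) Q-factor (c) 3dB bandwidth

Step 1 — Resonance condition Im(Z)=0 gives ω₀ = 1/√(LC).
Step 2 — ω₀ = 1/√(0.129·2.4e-07) = 5683 rad/s.
Step 3 — f₀ = ω₀/(2π) = 904.5 Hz.
Step 4 — Series Q: Q = ω₀L/R = 5683·0.129/23.6 = 31.07.
Step 5 — 3dB bandwidth: Δω = ω₀/Q = 182.9 rad/s; BW = Δω/(2π) = 29.12 Hz.

(a) f₀ = 904.5 Hz  (b) Q = 31.07  (c) BW = 29.12 Hz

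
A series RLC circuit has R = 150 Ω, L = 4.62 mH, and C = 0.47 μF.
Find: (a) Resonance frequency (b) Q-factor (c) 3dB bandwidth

Step 1 — Resonance condition Im(Z)=0 gives ω₀ = 1/√(LC).
Step 2 — ω₀ = 1/√(0.00462·4.7e-07) = 2.146e+04 rad/s.
Step 3 — f₀ = ω₀/(2π) = 3415 Hz.
Step 4 — Series Q: Q = ω₀L/R = 2.146e+04·0.00462/150 = 0.661.
Step 5 — 3dB bandwidth: Δω = ω₀/Q = 3.247e+04 rad/s; BW = Δω/(2π) = 5167 Hz.

(a) f₀ = 3415 Hz  (b) Q = 0.661  (c) BW = 5167 Hz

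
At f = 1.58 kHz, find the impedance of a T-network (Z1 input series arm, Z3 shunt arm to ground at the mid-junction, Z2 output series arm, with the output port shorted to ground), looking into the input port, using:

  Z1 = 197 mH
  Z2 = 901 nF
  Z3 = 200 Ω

Step 1 — Angular frequency: ω = 2π·f = 2π·1580 = 9927 rad/s.
Step 2 — Component impedances:
  Z1: Z = jωL = j·9927·0.197 = 0 + j1956 Ω
  Z2: Z = 1/(jωC) = -j/(ω·C) = 0 - j111.8 Ω
  Z3: Z = R = 200 Ω
Step 3 — With the output port shorted to ground, the output series arm Z2 runs from the junction to ground; the shunt arm Z3 also runs from the junction to ground. They appear in parallel: Z3 || Z2 = 47.62 - j85.18 Ω.
Step 4 — Series with input arm Z1: Z_in = Z1 + (Z3 || Z2) = 47.62 + j1871 Ω = 1871∠88.5° Ω.

Z = 47.62 + j1871 Ω = 1871∠88.5° Ω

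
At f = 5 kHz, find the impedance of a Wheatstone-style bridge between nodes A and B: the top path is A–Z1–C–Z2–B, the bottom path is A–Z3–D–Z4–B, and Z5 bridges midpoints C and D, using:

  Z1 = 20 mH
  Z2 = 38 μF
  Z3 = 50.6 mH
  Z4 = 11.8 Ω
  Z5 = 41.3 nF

Step 1 — Angular frequency: ω = 2π·f = 2π·5000 = 3.142e+04 rad/s.
Step 2 — Component impedances:
  Z1: Z = jωL = j·3.142e+04·0.02 = 0 + j628.3 Ω
  Z2: Z = 1/(jωC) = -j/(ω·C) = 0 - j0.8377 Ω
  Z3: Z = jωL = j·3.142e+04·0.0506 = 0 + j1590 Ω
  Z4: Z = R = 11.8 Ω
  Z5: Z = 1/(jωC) = -j/(ω·C) = 0 - j770.7 Ω
Step 3 — Bridge requires nodal analysis (the Z5 bridge couples midpoints C and D, so the two paths cannot be reduced to a simple series/parallel combination). Setting node B to ground and injecting 1 A at node A, the 3-node admittance system at A, C, D solves to V_A = Z_AB = 0.9503 + j449.9 Ω = 449.9∠89.9° Ω.

Z = 0.9503 + j449.9 Ω = 449.9∠89.9° Ω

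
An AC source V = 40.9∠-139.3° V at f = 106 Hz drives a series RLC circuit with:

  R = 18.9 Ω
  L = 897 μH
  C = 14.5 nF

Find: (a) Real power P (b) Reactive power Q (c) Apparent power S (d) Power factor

Step 1 — Angular frequency: ω = 2π·f = 2π·106 = 666 rad/s.
Step 2 — Component impedances:
  R: Z = R = 18.9 Ω
  L: Z = jωL = j·666·0.000897 = 0 + j0.5974 Ω
  C: Z = 1/(jωC) = -j/(ω·C) = 0 - j1.035e+05 Ω
Step 3 — Series combination: Z_total = R + L + C = 18.9 - j1.035e+05 Ω = 1.035e+05∠-90.0° Ω.
Step 4 — Source phasor: V = 40.9∠-139.3° V = -31.01 - j26.67 V.
Step 5 — Current: I = V / Z = 0.0002575 - j0.0002995 A = 0.000395∠-49.3° A.
Step 6 — Complex power: S = V·I* = 2.949e-06 - j0.01615 VA.
Step 7 — Real power: P = Re(S) = 2.949e-06 W.
Step 8 — Reactive power: Q = Im(S) = -0.01615 VAR.
Step 9 — Apparent power: |S| = 0.01615 VA.
Step 10 — Power factor: PF = P/|S| = 0.0001825 (leading).

(a) P = 2.949e-06 W  (b) Q = -0.01615 VAR  (c) S = 0.01615 VA  (d) PF = 0.0001825 (leading)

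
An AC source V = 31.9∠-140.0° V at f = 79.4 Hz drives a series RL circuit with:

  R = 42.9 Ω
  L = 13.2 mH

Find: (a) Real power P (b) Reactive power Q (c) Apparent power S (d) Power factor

Step 1 — Angular frequency: ω = 2π·f = 2π·79.4 = 498.9 rad/s.
Step 2 — Component impedances:
  R: Z = R = 42.9 Ω
  L: Z = jωL = j·498.9·0.0132 = 0 + j6.585 Ω
Step 3 — Series combination: Z_total = R + L = 42.9 + j6.585 Ω = 43.4∠8.7° Ω.
Step 4 — Source phasor: V = 31.9∠-140.0° V = -24.44 - j20.5 V.
Step 5 — Current: I = V / Z = -0.6282 - j0.3815 A = 0.735∠-148.7° A.
Step 6 — Complex power: S = V·I* = 23.17 + j3.557 VA.
Step 7 — Real power: P = Re(S) = 23.17 W.
Step 8 — Reactive power: Q = Im(S) = 3.557 VAR.
Step 9 — Apparent power: |S| = 23.45 VA.
Step 10 — Power factor: PF = P/|S| = 0.9884 (lagging).

(a) P = 23.17 W  (b) Q = 3.557 VAR  (c) S = 23.45 VA  (d) PF = 0.9884 (lagging)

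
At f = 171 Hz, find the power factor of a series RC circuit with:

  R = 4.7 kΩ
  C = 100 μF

Step 1 — Angular frequency: ω = 2π·f = 2π·171 = 1074 rad/s.
Step 2 — Component impedances:
  R: Z = R = 4700 Ω
  C: Z = 1/(jωC) = -j/(ω·C) = 0 - j9.307 Ω
Step 3 — Series combination: Z_total = R + C = 4700 - j9.307 Ω = 4700∠-0.1° Ω.
Step 4 — Power factor: PF = cos(φ) = Re(Z)/|Z| = 4700/4700 = 1.
Step 5 — Type: Im(Z) = -9.307 ⇒ leading (phase φ = -0.1°).

PF = 1 (leading, φ = -0.1°)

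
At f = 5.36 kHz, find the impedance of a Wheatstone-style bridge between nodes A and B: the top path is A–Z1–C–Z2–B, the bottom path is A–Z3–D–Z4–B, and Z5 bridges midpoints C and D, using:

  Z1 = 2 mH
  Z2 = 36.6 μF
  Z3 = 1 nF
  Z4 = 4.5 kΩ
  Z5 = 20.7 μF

Step 1 — Angular frequency: ω = 2π·f = 2π·5360 = 3.368e+04 rad/s.
Step 2 — Component impedances:
  Z1: Z = jωL = j·3.368e+04·0.002 = 0 + j67.36 Ω
  Z2: Z = 1/(jωC) = -j/(ω·C) = 0 - j0.8113 Ω
  Z3: Z = 1/(jωC) = -j/(ω·C) = 0 - j2.969e+04 Ω
  Z4: Z = R = 4500 Ω
  Z5: Z = 1/(jωC) = -j/(ω·C) = 0 - j1.434 Ω
Step 3 — Bridge requires nodal analysis (the Z5 bridge couples midpoints C and D, so the two paths cannot be reduced to a simple series/parallel combination). Setting node B to ground and injecting 1 A at node A, the 3-node admittance system at A, C, D solves to V_A = Z_AB = 0.0001451 + j66.7 Ω = 66.7∠90.0° Ω.

Z = 0.0001451 + j66.7 Ω = 66.7∠90.0° Ω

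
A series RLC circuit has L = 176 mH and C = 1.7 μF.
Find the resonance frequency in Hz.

Step 1 — Resonance condition Im(Z)=0 gives ω₀ = 1/√(LC).
Step 2 — ω₀ = 1/√(0.176·1.7e-06) = 1828 rad/s.
Step 3 — f₀ = ω₀/(2π) = 291 Hz.

f₀ = 291 Hz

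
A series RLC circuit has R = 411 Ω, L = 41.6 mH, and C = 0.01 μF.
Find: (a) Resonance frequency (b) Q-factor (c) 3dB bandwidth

Step 1 — Resonance: ω₀ = 1/√(LC) = 1/√(0.0416·1e-08) = 4.903e+04 rad/s.
Step 2 — f₀ = ω₀/(2π) = 7803 Hz.
Step 3 — Series Q: Q = ω₀L/R = 4.903e+04·0.0416/411 = 4.963.
Step 4 — Bandwidth: Δω = ω₀/Q = 9880 rad/s; BW = Δω/(2π) = 1572 Hz.

(a) f₀ = 7803 Hz  (b) Q = 4.963  (c) BW = 1572 Hz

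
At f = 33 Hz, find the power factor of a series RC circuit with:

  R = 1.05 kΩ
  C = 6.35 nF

Step 1 — Angular frequency: ω = 2π·f = 2π·33 = 207.3 rad/s.
Step 2 — Component impedances:
  R: Z = R = 1050 Ω
  C: Z = 1/(jωC) = -j/(ω·C) = 0 - j7.595e+05 Ω
Step 3 — Series combination: Z_total = R + C = 1050 - j7.595e+05 Ω = 7.595e+05∠-89.9° Ω.
Step 4 — Power factor: PF = cos(φ) = Re(Z)/|Z| = 1050/7.595e+05 = 0.001382.
Step 5 — Type: Im(Z) = -7.595e+05 ⇒ leading (phase φ = -89.9°).

PF = 0.001382 (leading, φ = -89.9°)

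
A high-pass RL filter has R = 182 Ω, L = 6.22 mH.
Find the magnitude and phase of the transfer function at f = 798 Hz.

Step 1 — Angular frequency: ω = 2π·798 = 5014 rad/s.
Step 2 — Transfer function: H(jω) = jωL/(R + jωL).
Step 3 — Numerator jωL = j·31.19; denominator R + jωL = 182 + j31.19.
Step 4 — H = 0.02853 + j0.1665.
Step 5 — Magnitude: |H| = 0.1689 (-15.4 dB); phase: φ = 80.3°.

|H| = 0.1689 (-15.4 dB), φ = 80.3°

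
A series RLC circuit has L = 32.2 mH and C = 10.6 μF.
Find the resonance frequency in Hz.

Step 1 — Resonance condition Im(Z)=0 gives ω₀ = 1/√(LC).
Step 2 — ω₀ = 1/√(0.0322·1.06e-05) = 1712 rad/s.
Step 3 — f₀ = ω₀/(2π) = 272.4 Hz.

f₀ = 272.4 Hz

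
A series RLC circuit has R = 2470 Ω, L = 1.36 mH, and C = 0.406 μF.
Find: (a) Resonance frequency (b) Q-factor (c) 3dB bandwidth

Step 1 — Resonance condition Im(Z)=0 gives ω₀ = 1/√(LC).
Step 2 — ω₀ = 1/√(0.00136·4.06e-07) = 4.256e+04 rad/s.
Step 3 — f₀ = ω₀/(2π) = 6773 Hz.
Step 4 — Series Q: Q = ω₀L/R = 4.256e+04·0.00136/2470 = 0.02343.
Step 5 — 3dB bandwidth: Δω = ω₀/Q = 1.816e+06 rad/s; BW = Δω/(2π) = 2.891e+05 Hz.

(a) f₀ = 6773 Hz  (b) Q = 0.02343  (c) BW = 2.891e+05 Hz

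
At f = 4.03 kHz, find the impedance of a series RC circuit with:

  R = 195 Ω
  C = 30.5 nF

Step 1 — Angular frequency: ω = 2π·f = 2π·4030 = 2.532e+04 rad/s.
Step 2 — Component impedances:
  R: Z = R = 195 Ω
  C: Z = 1/(jωC) = -j/(ω·C) = 0 - j1295 Ω
Step 3 — Series combination: Z_total = R + C = 195 - j1295 Ω = 1309∠-81.4° Ω.

Z = 195 - j1295 Ω = 1309∠-81.4° Ω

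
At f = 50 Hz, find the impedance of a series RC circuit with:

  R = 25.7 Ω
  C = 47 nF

Step 1 — Angular frequency: ω = 2π·f = 2π·50 = 314.2 rad/s.
Step 2 — Component impedances:
  R: Z = R = 25.7 Ω
  C: Z = 1/(jωC) = -j/(ω·C) = 0 - j6.773e+04 Ω
Step 3 — Series combination: Z_total = R + C = 25.7 - j6.773e+04 Ω = 6.773e+04∠-90.0° Ω.

Z = 25.7 - j6.773e+04 Ω = 6.773e+04∠-90.0° Ω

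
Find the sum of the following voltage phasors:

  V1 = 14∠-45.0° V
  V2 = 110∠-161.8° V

Step 1 — Convert each phasor to rectangular form:
  V1 = 14·(cos(-45.0°) + j·sin(-45.0°)) = 9.899 - j9.899 V
  V2 = 110·(cos(-161.8°) + j·sin(-161.8°)) = -104.5 - j34.36 V
Step 2 — Sum components: V_total = -94.6 - j44.26 V.
Step 3 — Convert to polar: |V_total| = 104.4 V, ∠V_total = -154.9°.

V_total = 104.4∠-154.9° V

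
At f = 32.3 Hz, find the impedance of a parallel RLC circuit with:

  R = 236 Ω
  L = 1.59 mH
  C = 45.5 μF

Step 1 — Angular frequency: ω = 2π·f = 2π·32.3 = 202.9 rad/s.
Step 2 — Component impedances:
  R: Z = R = 236 Ω
  L: Z = jωL = j·202.9·0.00159 = 0 + j0.3227 Ω
  C: Z = 1/(jωC) = -j/(ω·C) = 0 - j108.3 Ω
Step 3 — Parallel combination: 1/Z_total = 1/R + 1/L + 1/C; Z_total = 0.0004439 + j0.3236 Ω = 0.3236∠89.9° Ω.

Z = 0.0004439 + j0.3236 Ω = 0.3236∠89.9° Ω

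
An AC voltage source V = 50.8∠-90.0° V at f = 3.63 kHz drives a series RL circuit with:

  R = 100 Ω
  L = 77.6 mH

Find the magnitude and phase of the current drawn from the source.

Step 1 — Angular frequency: ω = 2π·f = 2π·3630 = 2.281e+04 rad/s.
Step 2 — Component impedances:
  R: Z = R = 100 Ω
  L: Z = jωL = j·2.281e+04·0.0776 = 0 + j1770 Ω
Step 3 — Series combination: Z_total = R + L = 100 + j1770 Ω = 1773∠86.8° Ω.
Step 4 — Source phasor: V = 50.8∠-90.0° V = 0 - j50.8 V.
Step 5 — Ohm's law: I = V / Z_total = (0 - j50.8) / (100 + j1770) = -0.02861 - j0.001617 A.
Step 6 — Convert to polar: |I| = 0.02866 A, ∠I = -176.8°.

I = 0.02866∠-176.8° A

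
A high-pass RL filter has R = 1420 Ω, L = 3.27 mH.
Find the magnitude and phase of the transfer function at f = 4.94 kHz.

Step 1 — Angular frequency: ω = 2π·4940 = 3.104e+04 rad/s.
Step 2 — Transfer function: H(jω) = jωL/(R + jωL).
Step 3 — Numerator jωL = j·101.5; denominator R + jωL = 1420 + j101.5.
Step 4 — H = 0.005083 + j0.07111.
Step 5 — Magnitude: |H| = 0.0713 (-22.9 dB); phase: φ = 85.9°.

|H| = 0.0713 (-22.9 dB), φ = 85.9°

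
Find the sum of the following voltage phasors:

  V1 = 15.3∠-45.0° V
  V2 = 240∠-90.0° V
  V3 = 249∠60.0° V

Step 1 — Convert each phasor to rectangular form:
  V1 = 15.3·(cos(-45.0°) + j·sin(-45.0°)) = 10.82 - j10.82 V
  V2 = 240·(cos(-90.0°) + j·sin(-90.0°)) = 0 - j240 V
  V3 = 249·(cos(60.0°) + j·sin(60.0°)) = 124.5 + j215.6 V
Step 2 — Sum components: V_total = 135.3 - j35.18 V.
Step 3 — Convert to polar: |V_total| = 139.8 V, ∠V_total = -14.6°.

V_total = 139.8∠-14.6° V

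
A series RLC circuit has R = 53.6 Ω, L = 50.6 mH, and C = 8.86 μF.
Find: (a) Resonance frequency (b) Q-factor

Step 1 — Resonance condition Im(Z)=0 gives ω₀ = 1/√(LC).
Step 2 — ω₀ = 1/√(0.0506·8.86e-06) = 1494 rad/s.
Step 3 — f₀ = ω₀/(2π) = 237.7 Hz.
Step 4 — Series Q: Q = ω₀L/R = 1494·0.0506/53.6 = 1.41.

(a) f₀ = 237.7 Hz  (b) Q = 1.41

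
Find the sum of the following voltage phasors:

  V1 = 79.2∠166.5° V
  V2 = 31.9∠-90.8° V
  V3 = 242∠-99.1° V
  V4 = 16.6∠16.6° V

Step 1 — Convert each phasor to rectangular form:
  V1 = 79.2·(cos(166.5°) + j·sin(166.5°)) = -77.01 + j18.49 V
  V2 = 31.9·(cos(-90.8°) + j·sin(-90.8°)) = -0.4454 - j31.9 V
  V3 = 242·(cos(-99.1°) + j·sin(-99.1°)) = -38.27 - j239 V
  V4 = 16.6·(cos(16.6°) + j·sin(16.6°)) = 15.91 + j4.742 V
Step 2 — Sum components: V_total = -99.82 - j247.6 V.
Step 3 — Convert to polar: |V_total| = 267 V, ∠V_total = -112.0°.

V_total = 267∠-112.0° V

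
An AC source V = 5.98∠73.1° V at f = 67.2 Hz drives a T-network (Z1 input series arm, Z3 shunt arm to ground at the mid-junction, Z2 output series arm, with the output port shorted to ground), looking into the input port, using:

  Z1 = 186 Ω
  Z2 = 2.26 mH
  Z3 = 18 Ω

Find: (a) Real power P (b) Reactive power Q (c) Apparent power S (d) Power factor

Step 1 — Angular frequency: ω = 2π·f = 2π·67.2 = 422.2 rad/s.
Step 2 — Component impedances:
  Z1: Z = R = 186 Ω
  Z2: Z = jωL = j·422.2·0.00226 = 0 + j0.9542 Ω
  Z3: Z = R = 18 Ω
Step 3 — With the output port shorted to ground, the output series arm Z2 runs from the junction to ground; the shunt arm Z3 also runs from the junction to ground. They appear in parallel: Z3 || Z2 = 0.05045 + j0.9516 Ω.
Step 4 — Series with input arm Z1: Z_in = Z1 + (Z3 || Z2) = 186.1 + j0.9516 Ω = 186.1∠0.3° Ω.
Step 5 — Source phasor: V = 5.98∠73.1° V = 1.738 + j5.722 V.
Step 6 — Current: I = V / Z = 0.009501 + j0.03071 A = 0.03214∠72.8° A.
Step 7 — Complex power: S = V·I* = 0.1922 + j0.000983 VA.
Step 8 — Real power: P = Re(S) = 0.1922 W.
Step 9 — Reactive power: Q = Im(S) = 0.000983 VAR.
Step 10 — Apparent power: |S| = 0.1922 VA.
Step 11 — Power factor: PF = P/|S| = 1 (lagging).

(a) P = 0.1922 W  (b) Q = 0.000983 VAR  (c) S = 0.1922 VA  (d) PF = 1 (lagging)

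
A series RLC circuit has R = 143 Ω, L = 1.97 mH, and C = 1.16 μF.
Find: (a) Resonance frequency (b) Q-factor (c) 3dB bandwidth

Step 1 — Resonance: ω₀ = 1/√(LC) = 1/√(0.00197·1.16e-06) = 2.092e+04 rad/s.
Step 2 — f₀ = ω₀/(2π) = 3329 Hz.
Step 3 — Series Q: Q = ω₀L/R = 2.092e+04·0.00197/143 = 0.2882.
Step 4 — Bandwidth: Δω = ω₀/Q = 7.259e+04 rad/s; BW = Δω/(2π) = 1.155e+04 Hz.

(a) f₀ = 3329 Hz  (b) Q = 0.2882  (c) BW = 1.155e+04 Hz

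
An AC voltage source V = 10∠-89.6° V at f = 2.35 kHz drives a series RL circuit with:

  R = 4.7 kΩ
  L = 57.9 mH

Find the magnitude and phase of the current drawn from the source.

Step 1 — Angular frequency: ω = 2π·f = 2π·2350 = 1.477e+04 rad/s.
Step 2 — Component impedances:
  R: Z = R = 4700 Ω
  L: Z = jωL = j·1.477e+04·0.0579 = 0 + j854.9 Ω
Step 3 — Series combination: Z_total = R + L = 4700 + j854.9 Ω = 4777∠10.3° Ω.
Step 4 — Source phasor: V = 10∠-89.6° V = 0.06981 - j10 V.
Step 5 — Ohm's law: I = V / Z_total = (0.06981 - j10) / (4700 + j854.9) = -0.0003602 - j0.002062 A.
Step 6 — Convert to polar: |I| = 0.002093 A, ∠I = -99.9°.

I = 0.002093∠-99.9° A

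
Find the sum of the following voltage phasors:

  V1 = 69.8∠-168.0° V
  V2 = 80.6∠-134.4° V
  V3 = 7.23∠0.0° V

Step 1 — Convert each phasor to rectangular form:
  V1 = 69.8·(cos(-168.0°) + j·sin(-168.0°)) = -68.27 - j14.51 V
  V2 = 80.6·(cos(-134.4°) + j·sin(-134.4°)) = -56.39 - j57.59 V
  V3 = 7.23·(cos(0.0°) + j·sin(0.0°)) = 7.23 V
Step 2 — Sum components: V_total = -117.4 - j72.1 V.
Step 3 — Convert to polar: |V_total| = 137.8 V, ∠V_total = -148.5°.

V_total = 137.8∠-148.5° V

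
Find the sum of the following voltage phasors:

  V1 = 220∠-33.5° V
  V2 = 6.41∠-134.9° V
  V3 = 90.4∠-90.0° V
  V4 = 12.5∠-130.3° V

Step 1 — Convert each phasor to rectangular form:
  V1 = 220·(cos(-33.5°) + j·sin(-33.5°)) = 183.5 - j121.4 V
  V2 = 6.41·(cos(-134.9°) + j·sin(-134.9°)) = -4.525 - j4.54 V
  V3 = 90.4·(cos(-90.0°) + j·sin(-90.0°)) = 0 - j90.4 V
  V4 = 12.5·(cos(-130.3°) + j·sin(-130.3°)) = -8.085 - j9.533 V
Step 2 — Sum components: V_total = 170.8 - j225.9 V.
Step 3 — Convert to polar: |V_total| = 283.2 V, ∠V_total = -52.9°.

V_total = 283.2∠-52.9° V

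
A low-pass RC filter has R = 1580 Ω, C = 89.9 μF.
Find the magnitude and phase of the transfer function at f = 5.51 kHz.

Step 1 — Angular frequency: ω = 2π·5510 = 3.462e+04 rad/s.
Step 2 — Transfer function: H(jω) = 1/(1 + jωRC).
Step 3 — Denominator: 1 + jωRC = 1 + j·3.462e+04·1580·8.99e-05 = 1 + j4918.
Step 4 — H = 4.135e-08 - j0.0002034.
Step 5 — Magnitude: |H| = 0.0002034 (-73.8 dB); phase: φ = -90.0°.

|H| = 0.0002034 (-73.8 dB), φ = -90.0°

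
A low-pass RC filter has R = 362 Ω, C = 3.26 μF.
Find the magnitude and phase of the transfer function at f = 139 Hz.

Step 1 — Angular frequency: ω = 2π·139 = 873.4 rad/s.
Step 2 — Transfer function: H(jω) = 1/(1 + jωRC).
Step 3 — Denominator: 1 + jωRC = 1 + j·873.4·362·3.26e-06 = 1 + j1.031.
Step 4 — H = 0.4849 - j0.4998.
Step 5 — Magnitude: |H| = 0.6963 (-3.1 dB); phase: φ = -45.9°.

|H| = 0.6963 (-3.1 dB), φ = -45.9°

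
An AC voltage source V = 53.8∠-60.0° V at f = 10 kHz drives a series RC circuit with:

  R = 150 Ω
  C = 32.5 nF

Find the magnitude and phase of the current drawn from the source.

Step 1 — Angular frequency: ω = 2π·f = 2π·1e+04 = 6.283e+04 rad/s.
Step 2 — Component impedances:
  R: Z = R = 150 Ω
  C: Z = 1/(jωC) = -j/(ω·C) = 0 - j489.7 Ω
Step 3 — Series combination: Z_total = R + C = 150 - j489.7 Ω = 512.2∠-73.0° Ω.
Step 4 — Source phasor: V = 53.8∠-60.0° V = 26.9 - j46.59 V.
Step 5 — Ohm's law: I = V / Z_total = (26.9 - j46.59) / (150 - j489.7) = 0.1024 + j0.02358 A.
Step 6 — Convert to polar: |I| = 0.105 A, ∠I = 13.0°.

I = 0.105∠13.0° A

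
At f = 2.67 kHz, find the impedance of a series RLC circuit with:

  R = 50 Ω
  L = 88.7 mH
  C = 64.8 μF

Step 1 — Angular frequency: ω = 2π·f = 2π·2670 = 1.678e+04 rad/s.
Step 2 — Component impedances:
  R: Z = R = 50 Ω
  L: Z = jωL = j·1.678e+04·0.0887 = 0 + j1488 Ω
  C: Z = 1/(jωC) = -j/(ω·C) = 0 - j0.9199 Ω
Step 3 — Series combination: Z_total = R + L + C = 50 + j1487 Ω = 1488∠88.1° Ω.

Z = 50 + j1487 Ω = 1488∠88.1° Ω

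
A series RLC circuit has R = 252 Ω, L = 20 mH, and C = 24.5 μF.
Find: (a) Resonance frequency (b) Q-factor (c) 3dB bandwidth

Step 1 — Resonance: ω₀ = 1/√(LC) = 1/√(0.02·2.45e-05) = 1429 rad/s.
Step 2 — f₀ = ω₀/(2π) = 227.4 Hz.
Step 3 — Series Q: Q = ω₀L/R = 1429·0.02/252 = 0.1134.
Step 4 — Bandwidth: Δω = ω₀/Q = 1.26e+04 rad/s; BW = Δω/(2π) = 2005 Hz.

(a) f₀ = 227.4 Hz  (b) Q = 0.1134  (c) BW = 2005 Hz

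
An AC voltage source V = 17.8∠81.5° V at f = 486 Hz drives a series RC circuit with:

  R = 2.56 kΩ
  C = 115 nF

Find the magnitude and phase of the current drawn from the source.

Step 1 — Angular frequency: ω = 2π·f = 2π·486 = 3054 rad/s.
Step 2 — Component impedances:
  R: Z = R = 2560 Ω
  C: Z = 1/(jωC) = -j/(ω·C) = 0 - j2848 Ω
Step 3 — Series combination: Z_total = R + C = 2560 - j2848 Ω = 3829∠-48.0° Ω.
Step 4 — Source phasor: V = 17.8∠81.5° V = 2.631 + j17.6 V.
Step 5 — Ohm's law: I = V / Z_total = (2.631 + j17.6) / (2560 - j2848) = -0.00296 + j0.003585 A.
Step 6 — Convert to polar: |I| = 0.004649 A, ∠I = 129.5°.

I = 0.004649∠129.5° A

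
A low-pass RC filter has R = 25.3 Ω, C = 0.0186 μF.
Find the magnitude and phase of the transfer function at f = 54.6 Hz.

Step 1 — Angular frequency: ω = 2π·54.6 = 343.1 rad/s.
Step 2 — Transfer function: H(jω) = 1/(1 + jωRC).
Step 3 — Denominator: 1 + jωRC = 1 + j·343.1·25.3·1.86e-08 = 1 + j0.0001614.
Step 4 — H = 1 - j0.0001614.
Step 5 — Magnitude: |H| = 1 (-0.0 dB); phase: φ = -0.0°.

|H| = 1 (-0.0 dB), φ = -0.0°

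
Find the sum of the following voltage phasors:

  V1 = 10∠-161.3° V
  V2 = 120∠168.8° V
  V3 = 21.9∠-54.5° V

Step 1 — Convert each phasor to rectangular form:
  V1 = 10·(cos(-161.3°) + j·sin(-161.3°)) = -9.472 - j3.206 V
  V2 = 120·(cos(168.8°) + j·sin(168.8°)) = -117.7 + j23.31 V
  V3 = 21.9·(cos(-54.5°) + j·sin(-54.5°)) = 12.72 - j17.83 V
Step 2 — Sum components: V_total = -114.5 + j2.273 V.
Step 3 — Convert to polar: |V_total| = 114.5 V, ∠V_total = 178.9°.

V_total = 114.5∠178.9° V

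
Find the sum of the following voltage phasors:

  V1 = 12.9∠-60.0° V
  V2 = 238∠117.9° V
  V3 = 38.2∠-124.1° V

Step 1 — Convert each phasor to rectangular form:
  V1 = 12.9·(cos(-60.0°) + j·sin(-60.0°)) = 6.45 - j11.17 V
  V2 = 238·(cos(117.9°) + j·sin(117.9°)) = -111.4 + j210.3 V
  V3 = 38.2·(cos(-124.1°) + j·sin(-124.1°)) = -21.42 - j31.63 V
Step 2 — Sum components: V_total = -126.3 + j167.5 V.
Step 3 — Convert to polar: |V_total| = 209.8 V, ∠V_total = 127.0°.

V_total = 209.8∠127.0° V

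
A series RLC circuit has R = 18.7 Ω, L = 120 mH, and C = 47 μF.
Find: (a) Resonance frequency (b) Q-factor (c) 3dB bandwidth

Step 1 — Resonance: ω₀ = 1/√(LC) = 1/√(0.12·4.7e-05) = 421.1 rad/s.
Step 2 — f₀ = ω₀/(2π) = 67.02 Hz.
Step 3 — Series Q: Q = ω₀L/R = 421.1·0.12/18.7 = 2.702.
Step 4 — Bandwidth: Δω = ω₀/Q = 155.8 rad/s; BW = Δω/(2π) = 24.8 Hz.

(a) f₀ = 67.02 Hz  (b) Q = 2.702  (c) BW = 24.8 Hz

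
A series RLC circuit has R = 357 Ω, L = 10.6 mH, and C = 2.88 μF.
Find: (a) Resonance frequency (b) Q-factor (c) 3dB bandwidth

Step 1 — Resonance condition Im(Z)=0 gives ω₀ = 1/√(LC).
Step 2 — ω₀ = 1/√(0.0106·2.88e-06) = 5723 rad/s.
Step 3 — f₀ = ω₀/(2π) = 910.9 Hz.
Step 4 — Series Q: Q = ω₀L/R = 5723·0.0106/357 = 0.1699.
Step 5 — 3dB bandwidth: Δω = ω₀/Q = 3.368e+04 rad/s; BW = Δω/(2π) = 5360 Hz.

(a) f₀ = 910.9 Hz  (b) Q = 0.1699  (c) BW = 5360 Hz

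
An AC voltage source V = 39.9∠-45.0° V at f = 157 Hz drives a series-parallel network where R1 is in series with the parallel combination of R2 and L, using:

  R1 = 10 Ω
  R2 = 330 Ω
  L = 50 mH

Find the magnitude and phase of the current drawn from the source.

Step 1 — Angular frequency: ω = 2π·f = 2π·157 = 986.5 rad/s.
Step 2 — Component impedances:
  R1: Z = R = 10 Ω
  R2: Z = R = 330 Ω
  L: Z = jωL = j·986.5·0.05 = 0 + j49.32 Ω
Step 3 — Parallel branch: R2 || L = 1/(1/R2 + 1/L) = 7.211 + j48.25 Ω.
Step 4 — Series with R1: Z_total = R1 + (R2 || L) = 17.21 + j48.25 Ω = 51.22∠70.4° Ω.
Step 5 — Source phasor: V = 39.9∠-45.0° V = 28.21 - j28.21 V.
Step 6 — Ohm's law: I = V / Z_total = (28.21 - j28.21) / (17.21 + j48.25) = -0.3337 - j0.7038 A.
Step 7 — Convert to polar: |I| = 0.7789 A, ∠I = -115.4°.

I = 0.7789∠-115.4° A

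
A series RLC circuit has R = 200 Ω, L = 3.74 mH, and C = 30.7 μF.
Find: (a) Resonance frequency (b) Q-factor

Step 1 — Resonance condition Im(Z)=0 gives ω₀ = 1/√(LC).
Step 2 — ω₀ = 1/√(0.00374·3.07e-05) = 2951 rad/s.
Step 3 — f₀ = ω₀/(2π) = 469.7 Hz.
Step 4 — Series Q: Q = ω₀L/R = 2951·0.00374/200 = 0.05519.

(a) f₀ = 469.7 Hz  (b) Q = 0.05519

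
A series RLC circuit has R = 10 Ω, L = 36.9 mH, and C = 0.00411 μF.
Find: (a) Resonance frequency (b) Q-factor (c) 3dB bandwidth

Step 1 — Resonance: ω₀ = 1/√(LC) = 1/√(0.0369·4.11e-09) = 8.12e+04 rad/s.
Step 2 — f₀ = ω₀/(2π) = 1.292e+04 Hz.
Step 3 — Series Q: Q = ω₀L/R = 8.12e+04·0.0369/10 = 299.6.
Step 4 — Bandwidth: Δω = ω₀/Q = 271 rad/s; BW = Δω/(2π) = 43.13 Hz.

(a) f₀ = 1.292e+04 Hz  (b) Q = 299.6  (c) BW = 43.13 Hz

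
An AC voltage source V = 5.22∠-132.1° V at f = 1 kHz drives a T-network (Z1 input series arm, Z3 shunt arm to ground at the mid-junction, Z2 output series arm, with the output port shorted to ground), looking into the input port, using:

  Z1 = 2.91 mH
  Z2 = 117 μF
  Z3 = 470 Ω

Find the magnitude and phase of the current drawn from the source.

Step 1 — Angular frequency: ω = 2π·f = 2π·1000 = 6283 rad/s.
Step 2 — Component impedances:
  Z1: Z = jωL = j·6283·0.00291 = 0 + j18.28 Ω
  Z2: Z = 1/(jωC) = -j/(ω·C) = 0 - j1.36 Ω
  Z3: Z = R = 470 Ω
Step 3 — With the output port shorted to ground, the output series arm Z2 runs from the junction to ground; the shunt arm Z3 also runs from the junction to ground. They appear in parallel: Z3 || Z2 = 0.003937 - j1.36 Ω.
Step 4 — Series with input arm Z1: Z_in = Z1 + (Z3 || Z2) = 0.003937 + j16.92 Ω = 16.92∠90.0° Ω.
Step 5 — Source phasor: V = 5.22∠-132.1° V = -3.5 - j3.873 V.
Step 6 — Ohm's law: I = V / Z_total = (-3.5 - j3.873) / (0.003937 + j16.92) = -0.2289 + j0.2067 A.
Step 7 — Convert to polar: |I| = 0.3084 A, ∠I = 137.9°.

I = 0.3084∠137.9° A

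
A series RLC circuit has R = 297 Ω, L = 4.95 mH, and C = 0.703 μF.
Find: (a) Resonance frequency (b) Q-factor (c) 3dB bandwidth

Step 1 — Resonance: ω₀ = 1/√(LC) = 1/√(0.00495·7.03e-07) = 1.695e+04 rad/s.
Step 2 — f₀ = ω₀/(2π) = 2698 Hz.
Step 3 — Series Q: Q = ω₀L/R = 1.695e+04·0.00495/297 = 0.2825.
Step 4 — Bandwidth: Δω = ω₀/Q = 6e+04 rad/s; BW = Δω/(2π) = 9549 Hz.

(a) f₀ = 2698 Hz  (b) Q = 0.2825  (c) BW = 9549 Hz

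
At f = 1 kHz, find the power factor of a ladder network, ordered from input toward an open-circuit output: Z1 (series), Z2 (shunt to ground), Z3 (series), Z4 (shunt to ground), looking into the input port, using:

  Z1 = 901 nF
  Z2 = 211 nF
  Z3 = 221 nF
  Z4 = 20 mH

Step 1 — Angular frequency: ω = 2π·f = 2π·1000 = 6283 rad/s.
Step 2 — Component impedances:
  Z1: Z = 1/(jωC) = -j/(ω·C) = 0 - j176.6 Ω
  Z2: Z = 1/(jωC) = -j/(ω·C) = 0 - j754.3 Ω
  Z3: Z = 1/(jωC) = -j/(ω·C) = 0 - j720.2 Ω
  Z4: Z = jωL = j·6283·0.02 = 0 + j125.7 Ω
Step 3 — Ladder network (open output): work backward from the far end, alternating series and parallel combinations. Z_in = 0 - j509.1 Ω = 509.1∠-90.0° Ω.
Step 4 — Power factor: PF = cos(φ) = Re(Z)/|Z| = 0/509.1 = 0.
Step 5 — Type: Im(Z) = -509.1 ⇒ leading (phase φ = -90.0°).

PF = 0 (leading, φ = -90.0°)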